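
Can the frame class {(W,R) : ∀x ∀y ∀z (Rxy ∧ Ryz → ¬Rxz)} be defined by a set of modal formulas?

Not modally definable

Modal frame validity is preserved under surjective bounded morphisms.
The 3-cycle (worlds 0,1,2 with 0→1→2→0) is intransitive. Mapping every world to a single reflexive point • is a surjective bounded morphism; the reflexive point is not intransitive (R••∧R•• but R••).
So the class is not modally definable.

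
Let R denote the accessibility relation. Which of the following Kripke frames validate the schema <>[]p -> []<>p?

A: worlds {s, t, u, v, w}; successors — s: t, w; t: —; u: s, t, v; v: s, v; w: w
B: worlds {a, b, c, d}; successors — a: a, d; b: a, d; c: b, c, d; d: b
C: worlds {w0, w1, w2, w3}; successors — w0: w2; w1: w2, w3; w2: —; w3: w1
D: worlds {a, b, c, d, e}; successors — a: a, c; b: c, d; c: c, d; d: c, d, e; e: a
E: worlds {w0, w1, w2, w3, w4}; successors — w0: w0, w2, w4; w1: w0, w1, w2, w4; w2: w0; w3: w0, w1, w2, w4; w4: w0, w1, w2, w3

E

The schema corresponds to convergence: forall x forall y forall z (Rxy & Rxz -> exists w (Ryw & Rzw)).
A: fails — Rsw and Rst but w and t have no common successor.
B: fails — Raa and Rad but a and d have no common successor.
C: fails — Rw0w2 and Rw0w2 but w2 and w2 have no common successor.
D: fails — Rdc and Rde but c and e have no common successor.
E: satisfies the condition.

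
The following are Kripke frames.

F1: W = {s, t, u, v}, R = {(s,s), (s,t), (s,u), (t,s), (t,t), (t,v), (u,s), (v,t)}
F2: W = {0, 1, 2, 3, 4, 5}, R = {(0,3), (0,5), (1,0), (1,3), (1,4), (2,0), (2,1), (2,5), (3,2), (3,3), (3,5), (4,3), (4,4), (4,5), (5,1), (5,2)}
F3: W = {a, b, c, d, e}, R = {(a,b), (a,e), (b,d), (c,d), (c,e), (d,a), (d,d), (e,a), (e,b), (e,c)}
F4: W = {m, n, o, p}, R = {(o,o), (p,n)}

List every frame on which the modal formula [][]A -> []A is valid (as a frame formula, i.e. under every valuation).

The schema corresponds to density: forall x forall y (Rxy -> exists z (Rxz & Rzy)).
F1: satisfies the condition.
F2: fails — R10 but no z with R1z and Rz0.
F3: fails — Rea but no z with Rez and Rza.
F4: fails — Rpn but no z with Rpz and Rzn.

F1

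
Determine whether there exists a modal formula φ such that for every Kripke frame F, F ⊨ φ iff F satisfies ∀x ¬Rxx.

Modal frame validity is preserved under surjective bounded morphisms.
The 3-cycle (worlds 0,1,2 with 0→1→2→0) is irreflexive, and the map sending every world to a single reflexive point • is a surjective bounded morphism (forth: every edge maps to (•,•); back: every world has a successor). So any modal formula valid on the 3-cycle is also valid on the reflexive point, which is not irreflexive.
Hence irreflexivity is not modally definable.

No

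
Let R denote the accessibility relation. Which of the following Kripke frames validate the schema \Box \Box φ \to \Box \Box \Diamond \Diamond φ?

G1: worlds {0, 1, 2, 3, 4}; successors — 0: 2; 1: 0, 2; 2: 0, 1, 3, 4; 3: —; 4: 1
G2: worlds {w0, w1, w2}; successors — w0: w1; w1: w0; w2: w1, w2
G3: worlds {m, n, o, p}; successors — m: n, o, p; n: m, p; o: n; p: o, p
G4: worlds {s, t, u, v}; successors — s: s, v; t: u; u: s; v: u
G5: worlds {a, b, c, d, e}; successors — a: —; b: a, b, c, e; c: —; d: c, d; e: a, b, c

G2, G3, G4

Frame correspondent (Sahlqvist): \forall x \forall z (x R^2 z \to \exists w (x R^2 w \wedge z R^2 w)) — i.e. a generalized confluence (Geach) condition.
G1: fails — 0R²3 but no w with 0R²w and 3R²w.
G2: holds.
G3: holds.
G4: holds.
G5: fails — bR²a but no w with bR²w and aR²w.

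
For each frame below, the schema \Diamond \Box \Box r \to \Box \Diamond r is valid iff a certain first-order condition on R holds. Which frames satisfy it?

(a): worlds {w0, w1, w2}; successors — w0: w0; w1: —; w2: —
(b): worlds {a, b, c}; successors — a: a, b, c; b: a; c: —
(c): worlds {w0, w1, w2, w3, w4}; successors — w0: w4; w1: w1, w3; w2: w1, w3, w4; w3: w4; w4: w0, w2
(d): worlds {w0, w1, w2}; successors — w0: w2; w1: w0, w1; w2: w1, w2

Frame correspondent (Sahlqvist): \forall x \forall y \forall z ((xRy \wedge xRz) \to \exists w (y R^2 w \wedge zRw)) — i.e. a generalized confluence (Geach) condition.
(a): ✓.
(b): fails — aRa, aRc but no w with aR²w and cRw.
(c): fails — w0Rw4, w0Rw4 but no w with w4R²w and w4Rw.
(d): ✓.

(a), (d)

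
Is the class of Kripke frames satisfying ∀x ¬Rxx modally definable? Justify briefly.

Not definable by any modal formula

Any modally definable frame class is closed under surjective bounded morphisms.
The 2-cycle (worlds s,t with s→t→s) is irreflexive, and the map sending every world to a single reflexive point • is a surjective bounded morphism (forth: every edge maps to (•,•); back: every world has a successor). So any modal formula valid on the 2-cycle is also valid on the reflexive point, which is not irreflexive.
So no modal formula (or set of formulas) defines exactly the irreflexive frames.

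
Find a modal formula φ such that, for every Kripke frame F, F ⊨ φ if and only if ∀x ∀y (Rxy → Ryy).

□(□ψ → ψ)

The condition is shift-reflexivity. The T□ schema □(□ψ → ψ) defines it.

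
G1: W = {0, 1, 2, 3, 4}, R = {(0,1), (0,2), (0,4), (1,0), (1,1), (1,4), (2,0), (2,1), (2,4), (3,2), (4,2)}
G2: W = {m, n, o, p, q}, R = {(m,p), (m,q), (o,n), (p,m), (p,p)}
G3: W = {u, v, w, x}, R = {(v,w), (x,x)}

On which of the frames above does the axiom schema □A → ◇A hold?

G1

The schema corresponds to seriality: ∀x ∃y Rxy.
G1: ✓.
G2: fails — world n has no successor.
G3: fails — world u has no successor.
Valid on: G1.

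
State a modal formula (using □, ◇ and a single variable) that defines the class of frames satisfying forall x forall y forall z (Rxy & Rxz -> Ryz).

◇s → □◇s

A defining formula is ◇s → □◇s (the 5 axiom).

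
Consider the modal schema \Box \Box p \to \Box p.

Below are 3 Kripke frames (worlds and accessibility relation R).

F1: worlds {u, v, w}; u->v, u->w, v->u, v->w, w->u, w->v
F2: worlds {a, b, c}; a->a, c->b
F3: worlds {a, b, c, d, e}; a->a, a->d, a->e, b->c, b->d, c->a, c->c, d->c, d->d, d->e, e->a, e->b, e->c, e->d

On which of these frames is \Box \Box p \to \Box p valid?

F1

This is the axiom for density; its first-order frame correspondent is \forall x \forall y (Rxy \to \exists z (Rxz \wedge Rzy)).
F1: ✓.
F2: fails — Rcb but no z with Rcz and Rzb.
F3: fails — Reb but no z with Rez and Rzb.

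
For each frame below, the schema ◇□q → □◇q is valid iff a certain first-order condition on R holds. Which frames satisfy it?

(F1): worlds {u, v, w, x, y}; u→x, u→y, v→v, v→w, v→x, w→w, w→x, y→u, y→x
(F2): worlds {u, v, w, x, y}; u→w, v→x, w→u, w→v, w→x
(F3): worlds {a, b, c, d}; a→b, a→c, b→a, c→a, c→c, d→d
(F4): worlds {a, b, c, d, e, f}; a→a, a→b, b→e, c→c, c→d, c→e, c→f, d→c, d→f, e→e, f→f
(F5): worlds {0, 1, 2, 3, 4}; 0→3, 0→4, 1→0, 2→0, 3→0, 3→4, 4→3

(F3)

Frame correspondent (Sahlqvist): ∀x ∀y ∀z (Rxy ∧ Rxz → ∃w (Ryw ∧ Rzw)) — i.e. convergence.
(F1): fails — Rux and Rux but x and x have no common successor.
(F2): fails — Rvx and Rvx but x and x have no common successor.
(F3): holds.
(F4): fails — Rab and Raa but b and a have no common successor.
(F5): fails — R04 and R03 but 4 and 3 have no common successor.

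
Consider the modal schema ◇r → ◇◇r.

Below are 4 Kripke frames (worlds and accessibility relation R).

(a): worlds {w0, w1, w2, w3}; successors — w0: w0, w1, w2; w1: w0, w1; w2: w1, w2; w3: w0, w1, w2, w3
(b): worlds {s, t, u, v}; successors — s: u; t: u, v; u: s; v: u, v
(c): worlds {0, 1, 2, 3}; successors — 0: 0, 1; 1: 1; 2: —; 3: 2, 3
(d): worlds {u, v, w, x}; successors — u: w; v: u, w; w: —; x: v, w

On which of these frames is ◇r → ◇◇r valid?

(a), (c)

The schema corresponds to a generalized confluence (Geach) condition: ∀x ∀y (xRy → ∃w (y = w ∧ xR²w)).
(a): ✓.
(b): fails — sRu but no w with u=w and sR²w.
(c): ✓.
(d): fails — uRw but no t with w=t and uR²t.
Valid on: (a), (c).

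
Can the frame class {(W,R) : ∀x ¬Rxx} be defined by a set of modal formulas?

No

If a class were modally definable it would be closed under surjective bounded morphisms (Goldblatt–Thomason).
The 2-cycle (worlds a,b with a→b→a) is irreflexive, and the map sending every world to a single reflexive point • is a surjective bounded morphism (forth: every edge maps to (•,•); back: every world has a successor). So any modal formula valid on the 2-cycle is also valid on the reflexive point, which is not irreflexive.
So no modal formula (or set of formulas) defines exactly the irreflexive frames.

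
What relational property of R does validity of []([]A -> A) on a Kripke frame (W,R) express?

Suppose □(□A→A) is valid. Take Rxy and set V(A)={w : Ryw}. Then at y, □A holds; since □(□A→A) at x, □A→A at y, so A at y, i.e. Ryy.
The converse is a direct semantic check.
Frame condition: forall x forall y (Rxy -> Ryy).

shift-reflexivity: forall x forall y (Rxy -> Ryy)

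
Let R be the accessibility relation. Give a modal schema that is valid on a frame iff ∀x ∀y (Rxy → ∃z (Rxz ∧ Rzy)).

The condition is density. The C4 schema □□ψ → □ψ defines it.

□□ψ → □ψ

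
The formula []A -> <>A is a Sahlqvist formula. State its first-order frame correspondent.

This is the D axiom.
Its frame correspondent is seriality — forall x exists y Rxy.

seriality: forall x exists y Rxy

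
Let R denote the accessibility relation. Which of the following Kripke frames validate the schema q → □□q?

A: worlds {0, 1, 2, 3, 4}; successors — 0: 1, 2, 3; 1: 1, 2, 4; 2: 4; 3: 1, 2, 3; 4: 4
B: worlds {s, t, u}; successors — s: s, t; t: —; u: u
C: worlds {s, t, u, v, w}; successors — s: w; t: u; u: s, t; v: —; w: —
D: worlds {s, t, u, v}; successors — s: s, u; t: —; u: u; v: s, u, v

none

This is the axiom for a generalized confluence (Geach) condition; its first-order frame correspondent is ∀x ∀z (xR²z → ∃w (x = w ∧ z = w)).
A: fails — 0R²1 but 0 ≠ 1.
B: fails — sR²t but s ≠ t.
C: fails — tR²s but t ≠ s.
D: fails — sR²u but s ≠ u.
Valid on no frame.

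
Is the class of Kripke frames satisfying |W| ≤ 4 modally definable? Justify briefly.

Any modally definable frame class is closed under disjoint unions.
Any modal formula valid on each of 5 disjoint one-world frames is valid on their disjoint union (validity is preserved under disjoint unions). Each one-world frame has |W|=1≤4, but the union has |W|=5.
So the class is not modally definable.

No — not modally definable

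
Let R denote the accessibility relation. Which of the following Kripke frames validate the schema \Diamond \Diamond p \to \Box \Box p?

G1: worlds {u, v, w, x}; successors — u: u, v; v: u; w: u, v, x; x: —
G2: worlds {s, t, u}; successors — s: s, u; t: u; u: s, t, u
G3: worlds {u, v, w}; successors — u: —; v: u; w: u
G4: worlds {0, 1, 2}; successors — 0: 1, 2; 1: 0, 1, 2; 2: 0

The schema corresponds to a generalized confluence (Geach) condition: \forall x \forall y \forall z ((x R^2 y \wedge x R^2 z) \to \exists w (y = w \wedge z = w)).
G1: fails — uR²u, uR²v but u ≠ v.
G2: fails — sR²s, sR²t but s ≠ t.
G3: holds.
G4: fails — 0R²0, 0R²1 but 0 ≠ 1.

G3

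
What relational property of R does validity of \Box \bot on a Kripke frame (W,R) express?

Emptiness of R

This schema is the Ver axiom.
Its frame correspondent is emptiness of R — \forall x \forall y \neg Rxy.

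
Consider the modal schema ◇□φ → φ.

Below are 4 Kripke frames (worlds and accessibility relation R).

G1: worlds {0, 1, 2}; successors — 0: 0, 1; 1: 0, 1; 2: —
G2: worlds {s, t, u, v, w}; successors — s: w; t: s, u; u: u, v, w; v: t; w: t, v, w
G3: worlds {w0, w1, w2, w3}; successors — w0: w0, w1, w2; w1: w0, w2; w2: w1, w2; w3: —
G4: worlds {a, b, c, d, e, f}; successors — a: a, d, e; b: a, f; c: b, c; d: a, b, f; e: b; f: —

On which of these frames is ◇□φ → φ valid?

This is the axiom for symmetry; its first-order frame correspondent is ∀x ∀y (Rxy → Ryx).
G1: condition met.
G2: fails — Ruv but not Rvu.
G3: fails — Rw0w2 but not Rw2w0.
G4: fails — Reb but not Rbe.
Valid on: G1.

G1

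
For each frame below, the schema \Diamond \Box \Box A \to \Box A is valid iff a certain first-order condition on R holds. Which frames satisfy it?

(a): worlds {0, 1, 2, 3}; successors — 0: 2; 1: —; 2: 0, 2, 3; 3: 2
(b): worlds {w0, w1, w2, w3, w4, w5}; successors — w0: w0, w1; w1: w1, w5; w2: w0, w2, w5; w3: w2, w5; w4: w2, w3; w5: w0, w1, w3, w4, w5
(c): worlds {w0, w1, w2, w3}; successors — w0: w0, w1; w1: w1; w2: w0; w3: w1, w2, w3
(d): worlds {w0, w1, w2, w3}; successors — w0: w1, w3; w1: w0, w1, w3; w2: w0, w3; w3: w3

(a)

This is the axiom for a generalized confluence (Geach) condition; its first-order frame correspondent is \forall x \forall y \forall z ((xRy \wedge xRz) \to \exists w (y R^2 w \wedge z = w)).
(a): ✓.
(b): fails — w2Rw0, w2Rw2 but no w with w0R²w and w2=w.
(c): fails — w0Rw1, w0Rw0 but no w with w1R²w and w0=w.
(d): fails — w0Rw3, w0Rw1 but no w with w3R²w and w1=w.
Valid on: (a).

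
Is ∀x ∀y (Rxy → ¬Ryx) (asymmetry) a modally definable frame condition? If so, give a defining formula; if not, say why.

Not definable by any modal formula

Any modally definable frame class is closed under surjective bounded morphisms.
The 5-cycle (worlds 0,1,2,3,4 with 0→1→2→3→4→0) is asymmetric. Mapping every world to a single reflexive point • is a surjective bounded morphism, and the reflexive point is not asymmetric (R•• but asymmetry requires ¬R••).
So the class is not modally definable.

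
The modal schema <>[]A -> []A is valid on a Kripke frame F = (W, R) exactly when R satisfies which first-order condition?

the Euclidean property: forall x forall y forall z (Rxy & Rxz -> Ryz)

This is frame-equivalent to ◇A → □◇A (substitute ¬A for A and contrapose).
Suppose ◇A→□◇A is valid. Take Rxy, Rxz and set V(A)={y}. Then ◇A at x, so □◇A at x, so ◇A at z, so some w with Rzw has A; w=y, i.e. Rzy. By symmetry of the argument, Ryz.
Conversely, any frame satisfying forall x forall y forall z (Rxy & Rxz -> Ryz) validates the schema.
Frame condition: forall x forall y forall z (Rxy & Rxz -> Ryz).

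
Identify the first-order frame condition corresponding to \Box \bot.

emptiness of R: \forall x \forall y \neg Rxy

□⊥ is valid iff no world has any successor (otherwise □⊥ fails at any world with one).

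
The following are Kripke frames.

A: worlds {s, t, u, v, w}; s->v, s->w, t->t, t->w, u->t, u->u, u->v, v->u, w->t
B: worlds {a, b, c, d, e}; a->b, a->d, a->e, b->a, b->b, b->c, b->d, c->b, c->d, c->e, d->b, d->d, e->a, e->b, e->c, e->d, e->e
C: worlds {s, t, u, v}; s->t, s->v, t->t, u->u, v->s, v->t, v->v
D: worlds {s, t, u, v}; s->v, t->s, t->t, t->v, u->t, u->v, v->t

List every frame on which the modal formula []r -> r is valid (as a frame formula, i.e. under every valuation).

none

Frame correspondent (Sahlqvist): forall x Rxx — i.e. reflexivity.
A: fails — world s does not see itself.
B: fails — world a does not see itself.
C: fails — world s does not see itself.
D: fails — world s does not see itself.
Valid on no frame.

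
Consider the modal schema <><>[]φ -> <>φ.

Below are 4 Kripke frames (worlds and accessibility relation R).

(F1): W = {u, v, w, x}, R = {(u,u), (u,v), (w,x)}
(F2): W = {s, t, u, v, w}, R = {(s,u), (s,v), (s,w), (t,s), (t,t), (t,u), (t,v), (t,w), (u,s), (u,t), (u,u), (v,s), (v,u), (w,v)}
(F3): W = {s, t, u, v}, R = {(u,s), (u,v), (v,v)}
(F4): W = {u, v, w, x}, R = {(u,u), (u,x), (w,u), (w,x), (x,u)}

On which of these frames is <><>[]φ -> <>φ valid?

(F3), (F4)

The schema corresponds to a generalized confluence (Geach) condition: forall x forall y (x R^2 y -> exists w (yRw & xRw)).
(F1): fails — uR²v but no t with vRt and uRt.
(F2): fails — uR²w but no w* with wRw* and uRw*.
(F3): holds.
(F4): holds.
Valid on: (F3), (F4).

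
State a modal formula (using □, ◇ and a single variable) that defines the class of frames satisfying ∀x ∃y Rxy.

□p → ◇p

The condition is seriality. The D schema □p → ◇p defines it.
Suppose □p→◇p is valid. At any x set V(p)=W. Then □p at x, so ◇p at x, so x has a successor.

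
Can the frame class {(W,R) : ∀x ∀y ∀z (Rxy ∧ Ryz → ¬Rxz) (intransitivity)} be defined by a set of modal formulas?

Modal frame validity is preserved under surjective bounded morphisms.
The 5-cycle (worlds a,b,c,d,e with a→b→c→d→e→a) is intransitive. Mapping every world to a single reflexive point • is a surjective bounded morphism; the reflexive point is not intransitive (R••∧R•• but R••).
So no modal formula (or set of formulas) defines exactly the intransitive frames.

Not modally definable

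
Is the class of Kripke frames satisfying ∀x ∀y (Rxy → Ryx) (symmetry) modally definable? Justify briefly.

This is a Sahlqvist condition; the B axiom p → □◇p defines it.
Suppose p→□◇p is valid. Take Rxy and set V(p)={x}. Then p at x, so □◇p at x, so ◇p at y, so some z with Ryz has p; z=x, i.e. Ryx.

Yes — defined by p → □◇p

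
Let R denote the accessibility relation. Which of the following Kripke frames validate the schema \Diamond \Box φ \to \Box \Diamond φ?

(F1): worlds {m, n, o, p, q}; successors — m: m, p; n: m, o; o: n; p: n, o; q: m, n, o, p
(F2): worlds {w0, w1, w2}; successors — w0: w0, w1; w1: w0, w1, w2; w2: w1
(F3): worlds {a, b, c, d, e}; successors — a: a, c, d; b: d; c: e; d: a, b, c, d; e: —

(F2)

Frame correspondent (Sahlqvist): \forall x \forall y \forall z (Rxy \wedge Rxz \to \exists w (Ryw \wedge Rzw)) — i.e. convergence.
(F1): fails — Rmm and Rmp but m and p have no common successor.
(F2): ✓.
(F3): fails — Raa and Rac but a and c have no common successor.
Valid on: (F2).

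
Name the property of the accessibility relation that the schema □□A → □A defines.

This schema is the C4 axiom.
Its frame correspondent is density — ∀x ∀y (Rxy → ∃z (Rxz ∧ Rzy)).

Density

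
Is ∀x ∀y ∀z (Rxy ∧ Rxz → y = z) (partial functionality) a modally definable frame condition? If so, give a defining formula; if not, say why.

Yes: it is partial functionality, defined by the CD schema ◇q → □q.
Suppose ◇q→□q is valid. Take Rxy, Rxz and set V(q)={y}. Then ◇q at x, so □q at x, so q at z, i.e. z=y.

Yes — defined by ◇q → □q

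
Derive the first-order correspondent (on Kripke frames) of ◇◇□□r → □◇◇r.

This is a Sahlqvist (Geach-type) schema ◇^2□^2r → □^1◇^2r.
First-order correspondent: ∀x ∀y ∀z ((xR²y ∧ xRz) → ∃w (yR²w ∧ zR²w)).

∀x ∀y ∀z ((xR²y ∧ xRz) → ∃w (yR²w ∧ zR²w))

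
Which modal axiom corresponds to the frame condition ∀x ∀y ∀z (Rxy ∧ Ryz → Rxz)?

The condition is transitivity. The 4 schema □r → □□r defines it.
Suppose □r→□□r is valid. Take Rxy, Ryz and set V(r)={w : Rxw}. Then □r at x, so □□r at x, so □r at y, so r at z, i.e. Rxz.

□r → □□r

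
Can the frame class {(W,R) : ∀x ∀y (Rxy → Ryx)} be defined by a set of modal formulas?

Definable; p → □◇p defines it

Yes: it is symmetry, defined by the B schema p → □◇p.
Suppose p→□◇p is valid. Take Rxy and set V(p)={x}. Then p at x, so □◇p at x, so ◇p at y, so some z with Ryz has p; z=x, i.e. Ryx.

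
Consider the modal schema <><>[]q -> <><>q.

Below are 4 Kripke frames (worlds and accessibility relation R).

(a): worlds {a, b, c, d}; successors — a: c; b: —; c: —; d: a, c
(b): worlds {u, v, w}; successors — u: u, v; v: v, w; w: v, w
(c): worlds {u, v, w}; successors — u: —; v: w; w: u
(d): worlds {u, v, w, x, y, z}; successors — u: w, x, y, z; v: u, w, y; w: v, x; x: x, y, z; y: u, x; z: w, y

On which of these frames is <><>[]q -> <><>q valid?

Frame correspondent (Sahlqvist): forall x forall y (x R^2 y -> exists w (yRw & x R^2 w)) — i.e. a generalized confluence (Geach) condition.
(a): fails — dR²c but no w with cRw and dR²w.
(b): satisfies the condition.
(c): fails — vR²u but no t with uRt and vR²t.
(d): satisfies the condition.
Valid on: (b), (d).

(b), (d)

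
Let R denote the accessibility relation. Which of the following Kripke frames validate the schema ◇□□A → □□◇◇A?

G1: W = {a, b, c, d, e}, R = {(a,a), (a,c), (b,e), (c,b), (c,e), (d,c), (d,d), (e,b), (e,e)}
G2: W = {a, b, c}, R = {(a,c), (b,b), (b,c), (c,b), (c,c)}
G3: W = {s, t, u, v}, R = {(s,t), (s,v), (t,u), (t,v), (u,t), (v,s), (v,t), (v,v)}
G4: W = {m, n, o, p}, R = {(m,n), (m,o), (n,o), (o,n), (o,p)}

G1, G2, G3

The schema corresponds to a generalized confluence (Geach) condition: ∀x ∀y ∀z ((xRy ∧ xR²z) → ∃w (yR²w ∧ zR²w)).
G1: holds.
G2: holds.
G3: holds.
G4: fails — mRn, mR²o but no w with nR²w and oR²w.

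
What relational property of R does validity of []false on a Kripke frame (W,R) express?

□⊥ is valid iff no world has any successor (otherwise □⊥ fails at any world with one).
Conversely, on a frame with emptiness of R the schema holds at every world under every valuation.
Frame condition: forall x forall y ~Rxy.

Emptiness of R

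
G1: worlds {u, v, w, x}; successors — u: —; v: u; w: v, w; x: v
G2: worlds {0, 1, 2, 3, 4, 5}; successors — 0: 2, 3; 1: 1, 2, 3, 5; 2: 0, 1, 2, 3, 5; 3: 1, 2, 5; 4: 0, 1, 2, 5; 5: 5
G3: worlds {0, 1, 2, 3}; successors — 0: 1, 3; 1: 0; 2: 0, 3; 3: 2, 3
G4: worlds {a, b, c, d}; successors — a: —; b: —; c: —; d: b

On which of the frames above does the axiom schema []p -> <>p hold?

Frame correspondent (Sahlqvist): forall x exists y Rxy — i.e. seriality.
G1: fails — world u has no successor.
G2: holds.
G3: holds.
G4: fails — world a has no successor.
Valid on: G2, G3.

G2, G3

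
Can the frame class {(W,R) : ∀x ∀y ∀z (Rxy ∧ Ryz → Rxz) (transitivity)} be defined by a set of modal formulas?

Yes — defined by □r → □□r

The condition is transitivity. A defining modal formula is □r → □□r.
Suppose □r→□□r is valid. Take Rxy, Ryz and set V(r)={w : Rxw}. Then □r at x, so □□r at x, so □r at y, so r at z, i.e. Rxz.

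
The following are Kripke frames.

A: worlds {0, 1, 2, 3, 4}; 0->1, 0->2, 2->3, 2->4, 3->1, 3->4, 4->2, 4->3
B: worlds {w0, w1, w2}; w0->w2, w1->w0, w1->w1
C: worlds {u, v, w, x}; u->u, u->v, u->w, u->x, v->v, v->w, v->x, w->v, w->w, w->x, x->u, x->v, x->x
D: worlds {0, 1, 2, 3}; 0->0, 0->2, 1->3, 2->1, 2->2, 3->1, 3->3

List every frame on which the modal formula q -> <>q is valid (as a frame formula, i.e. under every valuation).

C

This is the axiom for reflexivity; its first-order frame correspondent is forall x Rxx.
A: fails — world 0 does not see itself.
B: fails — world w0 does not see itself.
C: satisfies the condition.
D: fails — world 1 does not see itself.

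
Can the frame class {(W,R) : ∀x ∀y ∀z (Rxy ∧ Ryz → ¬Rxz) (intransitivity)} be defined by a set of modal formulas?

Any modally definable frame class is closed under surjective bounded morphisms.
The 7-cycle (worlds s,t,u,v,w,x,y with s→t→u→v→w→x→y→s) is intransitive. Mapping every world to a single reflexive point • is a surjective bounded morphism; the reflexive point is not intransitive (R••∧R•• but R••).
So no modal formula (or set of formulas) defines exactly the intransitive frames.

No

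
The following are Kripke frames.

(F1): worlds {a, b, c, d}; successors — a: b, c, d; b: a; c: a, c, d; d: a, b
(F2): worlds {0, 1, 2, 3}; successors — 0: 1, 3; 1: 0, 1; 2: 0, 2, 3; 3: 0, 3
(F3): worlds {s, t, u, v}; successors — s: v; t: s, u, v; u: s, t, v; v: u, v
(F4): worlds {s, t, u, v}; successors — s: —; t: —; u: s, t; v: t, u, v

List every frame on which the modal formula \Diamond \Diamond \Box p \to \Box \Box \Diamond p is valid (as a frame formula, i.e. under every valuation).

The schema corresponds to a generalized confluence (Geach) condition: \forall x \forall y \forall z ((x R^2 y \wedge x R^2 z) \to \exists w (yRw \wedge zRw)).
(F1): fails — aR²a, aR²b but no w with aRw and bRw.
(F2): satisfies the condition.
(F3): satisfies the condition.
(F4): fails — vR²s, vR²s but no w with sRw and sRw.
Valid on: (F2), (F3).

(F2), (F3)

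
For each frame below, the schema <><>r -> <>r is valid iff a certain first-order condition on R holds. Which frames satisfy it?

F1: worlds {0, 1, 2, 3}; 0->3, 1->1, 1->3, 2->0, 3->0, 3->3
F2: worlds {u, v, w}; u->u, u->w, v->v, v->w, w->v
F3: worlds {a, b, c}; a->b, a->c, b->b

F3

The schema corresponds to transitivity: forall x forall y forall z (Rxy & Ryz -> Rxz).
F1: fails — R20 and R03 but not R23.
F2: fails — Ruw and Rwv but not Ruv.
F3: satisfies the condition.
Valid on: F3.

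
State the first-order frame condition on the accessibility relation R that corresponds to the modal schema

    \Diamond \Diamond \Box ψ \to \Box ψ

This is a Sahlqvist (Geach-type) schema ◇^2□^1ψ → □^1◇^0ψ.
First-order correspondent: \forall x \forall y \forall z ((x R^2 y \wedge xRz) \to \exists w (yRw \wedge z = w)).

\forall x \forall y \forall z ((x R^2 y \wedge xRz) \to \exists w (yRw \wedge z = w))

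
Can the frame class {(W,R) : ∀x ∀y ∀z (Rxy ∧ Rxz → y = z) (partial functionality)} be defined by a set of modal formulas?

Yes — defined by ◇p → □p

Yes: it is partial functionality, defined by the CD schema ◇p → □p.
Suppose ◇p→□p is valid. Take Rxy, Rxz and set V(p)={y}. Then ◇p at x, so □p at x, so p at z, i.e. z=y.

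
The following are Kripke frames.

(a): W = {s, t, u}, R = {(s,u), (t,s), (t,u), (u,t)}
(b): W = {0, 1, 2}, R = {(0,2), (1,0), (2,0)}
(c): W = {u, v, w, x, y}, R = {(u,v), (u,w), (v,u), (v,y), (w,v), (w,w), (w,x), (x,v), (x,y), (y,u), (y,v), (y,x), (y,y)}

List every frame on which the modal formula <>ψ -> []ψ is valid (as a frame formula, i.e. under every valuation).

(b)

Frame correspondent (Sahlqvist): forall x forall y forall z (Rxy & Rxz -> y = z) — i.e. partial functionality.
(a): fails — t sees both s and u.
(b): condition met.
(c): fails — u sees both v and w.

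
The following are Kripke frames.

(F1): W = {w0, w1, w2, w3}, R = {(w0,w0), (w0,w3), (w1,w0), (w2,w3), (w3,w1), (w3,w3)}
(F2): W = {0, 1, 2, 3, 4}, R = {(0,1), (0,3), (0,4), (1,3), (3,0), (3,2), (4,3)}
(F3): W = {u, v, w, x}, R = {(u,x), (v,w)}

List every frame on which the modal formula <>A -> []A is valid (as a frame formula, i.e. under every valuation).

(F3)

The schema corresponds to partial functionality: forall x forall y forall z (Rxy & Rxz -> y = z).
(F1): fails — w0 sees both w0 and w3.
(F2): fails — 0 sees both 1 and 3.
(F3): holds.
Valid on: (F3).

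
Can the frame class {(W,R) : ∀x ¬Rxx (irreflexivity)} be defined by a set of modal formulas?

No — not modally definable

Any modally definable frame class is closed under surjective bounded morphisms.
The 2-cycle (worlds s,t with s→t→s) is irreflexive, and the map sending every world to a single reflexive point • is a surjective bounded morphism (forth: every edge maps to (•,•); back: every world has a successor). So any modal formula valid on the 2-cycle is also valid on the reflexive point, which is not irreflexive.
So the class is not modally definable.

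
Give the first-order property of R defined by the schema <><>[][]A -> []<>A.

This is a Sahlqvist (Geach-type) schema ◇^2□^2A → □^1◇^1A.
Minimal-valuation argument: fix x; take any y with xR^2y and any z with xR^1z. Set V(A) to the set of worlds R-reachable from y in exactly 2 steps. Then □^2A holds at y, so the antecedent holds at x; validity forces ◇^1A at z, giving a w with zR^1w and yR^2w.
First-order correspondent: forall x forall y forall z ((x R^2 y & xRz) -> exists w (y R^2 w & zRw)).

forall x forall y forall z ((x R^2 y & xRz) -> exists w (y R^2 w & zRw))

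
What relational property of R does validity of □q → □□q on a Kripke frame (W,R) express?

Suppose □q→□□q is valid. Take Rxy, Ryz and set V(q)={w : Rxw}. Then □q at x, so □□q at x, so □q at y, so q at z, i.e. Rxz.

transitivity: ∀x ∀y ∀z (Rxy ∧ Ryz → Rxz)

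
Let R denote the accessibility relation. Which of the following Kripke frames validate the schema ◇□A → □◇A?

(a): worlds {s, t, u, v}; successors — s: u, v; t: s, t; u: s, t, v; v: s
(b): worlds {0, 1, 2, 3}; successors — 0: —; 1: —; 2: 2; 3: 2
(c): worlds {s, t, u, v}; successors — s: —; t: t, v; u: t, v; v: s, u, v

(b)

Frame correspondent (Sahlqvist): ∀x ∀y ∀z (Rxy ∧ Rxz → ∃w (Ryw ∧ Rzw)) — i.e. convergence.
(a): fails — Rts and Rtt but s and t have no common successor.
(b): satisfies the condition.
(c): fails — Rvv and Rvs but v and s have no common successor.
Valid on: (b).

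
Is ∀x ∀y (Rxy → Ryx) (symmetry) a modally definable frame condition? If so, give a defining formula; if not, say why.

Definable; q → □◇q defines it

This is a Sahlqvist condition; the B axiom q → □◇q defines it.
Suppose q→□◇q is valid. Take Rxy and set V(q)={x}. Then q at x, so □◇q at x, so ◇q at y, so some z with Ryz has q; z=x, i.e. Ryx.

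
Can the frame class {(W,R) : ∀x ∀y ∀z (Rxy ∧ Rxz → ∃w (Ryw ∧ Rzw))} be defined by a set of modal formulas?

This is a Sahlqvist condition; the .2 axiom ◇□r → □◇r defines it.
Suppose ◇□r→□◇r is valid. Take Rxy, Rxz and set V(r)={w : Ryw}. Then □r at y so ◇□r at x, so □◇r at x, so ◇r at z, giving w with Rzw and Ryw.

Yes — defined by ◇□r → □◇r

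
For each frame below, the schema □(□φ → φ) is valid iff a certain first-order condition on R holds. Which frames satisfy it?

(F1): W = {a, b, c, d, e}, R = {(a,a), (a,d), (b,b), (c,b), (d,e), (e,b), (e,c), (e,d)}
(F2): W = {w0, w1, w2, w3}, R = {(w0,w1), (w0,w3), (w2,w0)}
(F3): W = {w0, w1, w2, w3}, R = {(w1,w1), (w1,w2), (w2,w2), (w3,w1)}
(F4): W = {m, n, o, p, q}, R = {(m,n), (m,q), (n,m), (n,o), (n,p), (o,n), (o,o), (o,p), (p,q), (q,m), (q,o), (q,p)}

(F3)

The schema corresponds to shift-reflexivity: ∀x ∀y (Rxy → Ryy).
(F1): fails — Rec but not Rcc.
(F2): fails — Rw0w1 but not Rw1w1.
(F3): condition met.
(F4): fails — Ron but not Rnn.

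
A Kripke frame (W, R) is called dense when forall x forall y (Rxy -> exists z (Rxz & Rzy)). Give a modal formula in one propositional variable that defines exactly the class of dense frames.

□□r → □r

The condition is density. The C4 schema □□r → □r defines it.
Suppose □□r→□r is valid. Take Rxy and set V(r)={w : xR²w}. Then □□r at x, so □r at x, so r at y, i.e. ∃z(Rxz∧Rzy).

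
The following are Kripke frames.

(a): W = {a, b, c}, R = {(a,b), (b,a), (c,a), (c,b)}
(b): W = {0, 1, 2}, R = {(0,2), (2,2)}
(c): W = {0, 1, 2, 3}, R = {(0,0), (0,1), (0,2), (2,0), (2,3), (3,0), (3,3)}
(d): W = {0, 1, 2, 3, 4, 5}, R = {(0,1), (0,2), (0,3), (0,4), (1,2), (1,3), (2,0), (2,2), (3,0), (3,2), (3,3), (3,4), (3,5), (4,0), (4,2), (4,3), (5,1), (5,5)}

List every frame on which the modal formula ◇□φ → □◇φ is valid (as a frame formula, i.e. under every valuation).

(b)

This is the axiom for convergence; its first-order frame correspondent is ∀x ∀y ∀z (Rxy ∧ Rxz → ∃w (Ryw ∧ Rzw)).
(a): fails — Rca and Rcb but a and b have no common successor.
(b): condition met.
(c): fails — R00 and R01 but 0 and 1 have no common successor.
(d): fails — R34 and R35 but 4 and 5 have no common successor.
Valid on: (b).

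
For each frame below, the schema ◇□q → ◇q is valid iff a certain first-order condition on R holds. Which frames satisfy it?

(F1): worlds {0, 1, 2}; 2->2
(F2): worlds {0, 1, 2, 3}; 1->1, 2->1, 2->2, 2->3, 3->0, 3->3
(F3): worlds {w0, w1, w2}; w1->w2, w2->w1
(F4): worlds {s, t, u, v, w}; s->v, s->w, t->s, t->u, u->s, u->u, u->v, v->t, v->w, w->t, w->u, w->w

Frame correspondent (Sahlqvist): ∀x ∀y (xRy → ∃w (yRw ∧ xRw)) — i.e. a generalized confluence (Geach) condition.
(F1): condition met.
(F2): fails — 3R0 but no w with 0Rw and 3Rw.
(F3): fails — w1Rw2 but no w with w2Rw and w1Rw.
(F4): fails — tRs but no w* with sRw* and tRw*.

(F1)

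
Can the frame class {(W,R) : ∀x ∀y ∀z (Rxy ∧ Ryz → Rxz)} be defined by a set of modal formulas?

Yes — defined by □p → □□p

Yes: it is transitivity, defined by the 4 schema □p → □□p.
Suppose □p→□□p is valid. Take Rxy, Ryz and set V(p)={w : Rxw}. Then □p at x, so □□p at x, so □p at y, so p at z, i.e. Rxz.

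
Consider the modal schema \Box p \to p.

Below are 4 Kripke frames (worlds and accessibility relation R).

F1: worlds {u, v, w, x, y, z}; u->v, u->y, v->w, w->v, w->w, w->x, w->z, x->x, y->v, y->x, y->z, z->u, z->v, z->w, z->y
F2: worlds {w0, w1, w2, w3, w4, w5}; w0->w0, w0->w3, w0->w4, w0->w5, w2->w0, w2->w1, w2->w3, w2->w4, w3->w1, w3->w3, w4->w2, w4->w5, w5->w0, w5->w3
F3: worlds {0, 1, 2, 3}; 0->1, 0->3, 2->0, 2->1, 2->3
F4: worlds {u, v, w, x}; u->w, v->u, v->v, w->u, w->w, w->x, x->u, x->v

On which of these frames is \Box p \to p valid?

none

This is the axiom for reflexivity; its first-order frame correspondent is \forall x Rxx.
F1: fails — world u does not see itself.
F2: fails — world w1 does not see itself.
F3: fails — world 0 does not see itself.
F4: fails — world u does not see itself.
Valid on no frame.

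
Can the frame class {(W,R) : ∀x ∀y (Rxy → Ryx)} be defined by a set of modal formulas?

The condition is symmetry. A defining modal formula is q → □◇q.
Suppose q→□◇q is valid. Take Rxy and set V(q)={x}. Then q at x, so □◇q at x, so ◇q at y, so some z with Ryz has q; z=x, i.e. Ryx.

Yes — defined by q → □◇q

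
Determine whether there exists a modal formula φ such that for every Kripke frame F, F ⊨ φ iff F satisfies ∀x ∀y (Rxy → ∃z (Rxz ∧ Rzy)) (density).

Definable; □□q → □q defines it

The condition is density. A defining modal formula is □□q → □q.
Suppose □□q→□q is valid. Take Rxy and set V(q)={w : xR²w}. Then □□q at x, so □q at x, so q at y, i.e. ∃z(Rxz∧Rzy).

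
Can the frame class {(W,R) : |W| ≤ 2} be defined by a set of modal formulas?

No

Any modally definable frame class is closed under disjoint unions.
Any modal formula valid on each of 3 disjoint one-world frames is valid on their disjoint union (validity is preserved under disjoint unions). Each one-world frame has |W|=1≤2, but the union has |W|=3.
Hence having at most 2 worlds is not modally definable.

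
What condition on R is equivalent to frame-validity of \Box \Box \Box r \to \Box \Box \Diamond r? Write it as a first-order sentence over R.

This is a Sahlqvist (Geach-type) schema ◇^0□^3r → □^2◇^1r.
Minimal-valuation argument: fix x; take any y with xR^0y and any z with xR^2z. Set V(r) to the set of worlds R-reachable from y in exactly 3 steps. Then □^3r holds at y, so the antecedent holds at x; validity forces ◇^1r at z, giving a w with zR^1w and yR^3w.
First-order correspondent: \forall x \forall z (x R^2 z \to \exists w (x R^3 w \wedge zRw)).

\forall x \forall z (x R^2 z \to \exists w (x R^3 w \wedge zRw))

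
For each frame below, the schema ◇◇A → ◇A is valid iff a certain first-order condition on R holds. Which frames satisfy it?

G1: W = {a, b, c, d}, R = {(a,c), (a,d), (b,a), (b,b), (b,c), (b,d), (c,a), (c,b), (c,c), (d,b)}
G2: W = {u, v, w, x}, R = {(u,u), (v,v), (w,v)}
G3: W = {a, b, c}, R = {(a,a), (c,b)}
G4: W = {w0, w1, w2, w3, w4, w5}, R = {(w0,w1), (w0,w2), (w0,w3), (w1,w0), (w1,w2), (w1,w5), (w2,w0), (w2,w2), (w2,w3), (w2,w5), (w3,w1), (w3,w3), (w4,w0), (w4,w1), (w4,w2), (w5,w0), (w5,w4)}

The schema corresponds to transitivity: ∀x ∀y ∀z (Rxy ∧ Ryz → Rxz).
G1: fails — Rcb and Rbd but not Rcd.
G2: ✓.
G3: ✓.
G4: fails — Rw1w5 and Rw5w4 but not Rw1w4.

G2, G3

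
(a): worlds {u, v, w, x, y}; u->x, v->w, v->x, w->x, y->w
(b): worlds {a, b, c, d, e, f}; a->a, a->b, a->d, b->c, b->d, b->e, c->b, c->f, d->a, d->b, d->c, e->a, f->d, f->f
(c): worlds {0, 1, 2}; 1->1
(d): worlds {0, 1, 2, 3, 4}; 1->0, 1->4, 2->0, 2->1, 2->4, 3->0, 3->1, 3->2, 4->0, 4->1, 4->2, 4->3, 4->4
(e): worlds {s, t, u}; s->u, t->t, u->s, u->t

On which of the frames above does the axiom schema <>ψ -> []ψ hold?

(c)

The schema corresponds to partial functionality: forall x forall y forall z (Rxy & Rxz -> y = z).
(a): fails — v sees both w and x.
(b): fails — a sees both a and b.
(c): condition met.
(d): fails — 1 sees both 0 and 4.
(e): fails — u sees both s and t.
Valid on: (c).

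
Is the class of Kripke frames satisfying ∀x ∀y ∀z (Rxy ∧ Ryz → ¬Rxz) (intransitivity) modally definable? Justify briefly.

Not modally definable

Modal frame validity is preserved under surjective bounded morphisms.
The 7-cycle (worlds 0,1,2,3,4,5,6 with 0→1→2→3→4→5→6→0) is intransitive. Mapping every world to a single reflexive point • is a surjective bounded morphism; the reflexive point is not intransitive (R••∧R•• but R••).
So no modal formula (or set of formulas) defines exactly the intransitive frames.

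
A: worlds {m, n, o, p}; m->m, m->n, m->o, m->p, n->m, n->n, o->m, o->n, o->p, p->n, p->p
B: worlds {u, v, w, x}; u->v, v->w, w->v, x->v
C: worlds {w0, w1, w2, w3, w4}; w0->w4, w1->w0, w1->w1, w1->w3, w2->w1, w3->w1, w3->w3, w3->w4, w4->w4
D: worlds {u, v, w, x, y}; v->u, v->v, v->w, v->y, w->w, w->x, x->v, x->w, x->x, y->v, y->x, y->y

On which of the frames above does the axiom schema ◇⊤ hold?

The schema corresponds to seriality: ∀x ∃y Rxy.
A: ✓.
B: ✓.
C: ✓.
D: fails — world u has no successor.

A, B, C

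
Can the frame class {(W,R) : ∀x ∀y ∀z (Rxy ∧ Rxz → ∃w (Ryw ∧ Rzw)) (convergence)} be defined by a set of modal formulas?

This is a Sahlqvist condition; the .2 axiom ◇□p → □◇p defines it.
Suppose ◇□p→□◇p is valid. Take Rxy, Rxz and set V(p)={w : Ryw}. Then □p at y so ◇□p at x, so □◇p at x, so ◇p at z, giving w with Rzw and Ryw.

Yes — defined by ◇□p → □◇p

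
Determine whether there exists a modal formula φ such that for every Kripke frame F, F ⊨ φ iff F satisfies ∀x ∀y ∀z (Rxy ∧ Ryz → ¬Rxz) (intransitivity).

Modal frame validity is preserved under surjective bounded morphisms.
The 3-cycle (worlds 0,1,2 with 0→1→2→0) is intransitive. Mapping every world to a single reflexive point • is a surjective bounded morphism; the reflexive point is not intransitive (R••∧R•• but R••).
So the class is not modally definable.

No — not modally definable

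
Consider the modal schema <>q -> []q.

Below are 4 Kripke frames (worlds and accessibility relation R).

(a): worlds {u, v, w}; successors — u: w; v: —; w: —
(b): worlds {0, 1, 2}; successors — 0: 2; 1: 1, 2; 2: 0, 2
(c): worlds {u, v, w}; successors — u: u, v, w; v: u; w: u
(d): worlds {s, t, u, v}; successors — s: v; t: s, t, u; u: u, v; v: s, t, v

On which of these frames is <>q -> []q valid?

(a)

Frame correspondent (Sahlqvist): forall x forall y forall z (Rxy & Rxz -> y = z) — i.e. partial functionality.
(a): ✓.
(b): fails — 1 sees both 1 and 2.
(c): fails — u sees both u and v.
(d): fails — t sees both s and t.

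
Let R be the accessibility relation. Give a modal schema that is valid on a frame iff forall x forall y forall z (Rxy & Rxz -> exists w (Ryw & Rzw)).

The condition is convergence. The .2 schema ◇□s → □◇s defines it.
Suppose ◇□s→□◇s is valid. Take Rxy, Rxz and set V(s)={w : Ryw}. Then □s at y so ◇□s at x, so □◇s at x, so ◇s at z, giving w with Rzw and Ryw.

◇□s → □◇s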